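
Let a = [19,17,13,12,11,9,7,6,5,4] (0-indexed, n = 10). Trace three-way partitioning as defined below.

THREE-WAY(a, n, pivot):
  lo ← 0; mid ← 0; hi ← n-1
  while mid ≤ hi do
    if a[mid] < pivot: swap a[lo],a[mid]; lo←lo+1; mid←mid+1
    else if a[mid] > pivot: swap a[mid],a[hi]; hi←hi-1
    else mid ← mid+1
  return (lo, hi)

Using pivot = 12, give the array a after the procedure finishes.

[4,5,6,11,9,7,12,13,17,19]

lo=0 mid=0 hi=9
19>12: swap(0,9), hi=8 ⇒ [4,17,13,12,11,9,7,6,5,19]
4<12: swap(0,0), lo=1 mid=1 ⇒ [4,17,13,12,11,9,7,6,5,19]
17>12: swap(1,8), hi=7 ⇒ [4,5,13,12,11,9,7,6,17,19]
5<12: swap(1,1), lo=2 mid=2 ⇒ [4,5,13,12,11,9,7,6,17,19]
13>12: swap(2,7), hi=6 ⇒ [4,5,6,12,11,9,7,13,17,19]
6<12: swap(2,2), lo=3 mid=3 ⇒ [4,5,6,12,11,9,7,13,17,19]
12=12: mid=4
11<12: swap(3,4), lo=4 mid=5 ⇒ [4,5,6,11,12,9,7,13,17,19]
9<12: swap(4,5), lo=5 mid=6 ⇒ [4,5,6,11,9,12,7,13,17,19]
7<12: swap(5,6), lo=6 mid=7 ⇒ [4,5,6,11,9,7,12,13,17,19]
done. lo=6 hi=6; a=[4,5,6,11,9,7,12,13,17,19]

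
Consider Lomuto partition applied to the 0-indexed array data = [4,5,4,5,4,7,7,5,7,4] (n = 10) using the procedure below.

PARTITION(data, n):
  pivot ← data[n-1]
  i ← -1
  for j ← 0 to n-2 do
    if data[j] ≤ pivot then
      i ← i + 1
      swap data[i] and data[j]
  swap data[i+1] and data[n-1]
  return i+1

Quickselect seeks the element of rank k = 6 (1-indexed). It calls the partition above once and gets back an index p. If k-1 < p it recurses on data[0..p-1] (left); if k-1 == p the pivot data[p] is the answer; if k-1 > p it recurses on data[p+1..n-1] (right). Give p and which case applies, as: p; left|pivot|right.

3; right

pivot=4, i=-1
j=0: 4≤4, i=0, swap(0,0) ⇒ [4,5,4,5,4,7,7,5,7,4]
j=1: 5>4, skip
j=2: 4≤4, i=1, swap(1,2) ⇒ [4,4,5,5,4,7,7,5,7,4]
j=3: 5>4, skip
j=4: 4≤4, i=2, swap(2,4) ⇒ [4,4,4,5,5,7,7,5,7,4]
j=5: 7>4, skip
j=6: 7>4, skip
j=7: 5>4, skip
j=8: 7>4, skip
swap(3,9) ⇒ [4,4,4,4,5,7,7,5,7,5]; return 3
p = 3; k-1 = 5 > 3 ⇒ right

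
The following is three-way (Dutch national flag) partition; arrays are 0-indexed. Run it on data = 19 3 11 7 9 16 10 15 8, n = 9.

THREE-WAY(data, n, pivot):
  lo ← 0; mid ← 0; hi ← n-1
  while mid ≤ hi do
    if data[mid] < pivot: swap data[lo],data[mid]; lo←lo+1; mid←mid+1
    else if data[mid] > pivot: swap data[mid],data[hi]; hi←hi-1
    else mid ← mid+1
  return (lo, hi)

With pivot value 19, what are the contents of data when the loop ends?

lo=0 mid=0 hi=8
19=19: mid=1
3<19: swap(0,1), lo=1 mid=2 ⇒ 3 19 11 7 9 16 10 15 8
11<19: swap(1,2), lo=2 mid=3 ⇒ 3 11 19 7 9 16 10 15 8
7<19: swap(2,3), lo=3 mid=4 ⇒ 3 11 7 19 9 16 10 15 8
9<19: swap(3,4), lo=4 mid=5 ⇒ 3 11 7 9 19 16 10 15 8
16<19: swap(4,5), lo=5 mid=6 ⇒ 3 11 7 9 16 19 10 15 8
10<19: swap(5,6), lo=6 mid=7 ⇒ 3 11 7 9 16 10 19 15 8
15<19: swap(6,7), lo=7 mid=8 ⇒ 3 11 7 9 16 10 15 19 8
8<19: swap(7,8), lo=8 mid=9 ⇒ 3 11 7 9 16 10 15 8 19
done. lo=8 hi=8; data=3 11 7 9 16 10 15 8 19

3 11 7 9 16 10 15 8 19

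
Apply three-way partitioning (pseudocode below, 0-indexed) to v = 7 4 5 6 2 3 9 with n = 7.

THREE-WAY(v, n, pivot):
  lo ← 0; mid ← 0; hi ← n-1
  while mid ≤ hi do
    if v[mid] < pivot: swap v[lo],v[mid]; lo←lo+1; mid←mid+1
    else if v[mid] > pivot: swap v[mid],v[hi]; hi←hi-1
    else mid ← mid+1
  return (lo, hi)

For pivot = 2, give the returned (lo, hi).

pivot = 2; lo=0, mid=0, hi=6
v[mid]=7>2: swap v[0],v[6]; hi=5 → 9 4 5 6 2 3 7
v[mid]=9>2: swap v[0],v[5]; hi=4 → 3 4 5 6 2 9 7
v[mid]=3>2: swap v[0],v[4]; hi=3 → 2 4 5 6 3 9 7
v[mid]=2=2: mid=1
v[mid]=4>2: swap v[1],v[3]; hi=2 → 2 6 5 4 3 9 7
v[mid]=6>2: swap v[1],v[2]; hi=1 → 2 5 6 4 3 9 7
v[mid]=5>2: swap v[1],v[1]; hi=0 → 2 5 6 4 3 9 7
end: lo=0, hi=0; v = 2 5 6 4 3 9 7

(0, 0)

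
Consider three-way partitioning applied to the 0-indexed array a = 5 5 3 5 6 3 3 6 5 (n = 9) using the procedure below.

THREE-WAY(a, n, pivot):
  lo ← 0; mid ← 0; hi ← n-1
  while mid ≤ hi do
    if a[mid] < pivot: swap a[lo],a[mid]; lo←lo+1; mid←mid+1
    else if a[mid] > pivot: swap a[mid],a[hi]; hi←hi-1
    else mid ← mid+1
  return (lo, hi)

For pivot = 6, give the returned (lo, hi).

(7, 8)

lo=0 mid=0 hi=8
5<6: swap(0,0), lo=1 mid=1 ⇒ 5 5 3 5 6 3 3 6 5
5<6: swap(1,1), lo=2 mid=2 ⇒ 5 5 3 5 6 3 3 6 5
3<6: swap(2,2), lo=3 mid=3 ⇒ 5 5 3 5 6 3 3 6 5
5<6: swap(3,3), lo=4 mid=4 ⇒ 5 5 3 5 6 3 3 6 5
6=6: mid=5
3<6: swap(4,5), lo=5 mid=6 ⇒ 5 5 3 5 3 6 3 6 5
3<6: swap(5,6), lo=6 mid=7 ⇒ 5 5 3 5 3 3 6 6 5
6=6: mid=8
5<6: swap(6,8), lo=7 mid=9 ⇒ 5 5 3 5 3 3 5 6 6
done. lo=7 hi=8; a=5 5 3 5 3 3 5 6 6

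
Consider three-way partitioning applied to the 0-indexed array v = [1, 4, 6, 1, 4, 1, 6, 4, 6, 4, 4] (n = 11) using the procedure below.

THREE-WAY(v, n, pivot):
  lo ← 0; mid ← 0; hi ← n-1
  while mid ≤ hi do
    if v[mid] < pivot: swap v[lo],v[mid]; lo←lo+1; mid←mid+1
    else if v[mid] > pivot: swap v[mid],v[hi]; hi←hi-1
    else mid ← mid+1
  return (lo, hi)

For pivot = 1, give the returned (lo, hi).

(0, 2)

lo=0 mid=0 hi=10
1=1: mid=1
4>1: swap(1,10), hi=9 ⇒ [1, 4, 6, 1, 4, 1, 6, 4, 6, 4, 4]
4>1: swap(1,9), hi=8 ⇒ [1, 4, 6, 1, 4, 1, 6, 4, 6, 4, 4]
4>1: swap(1,8), hi=7 ⇒ [1, 6, 6, 1, 4, 1, 6, 4, 4, 4, 4]
6>1: swap(1,7), hi=6 ⇒ [1, 4, 6, 1, 4, 1, 6, 6, 4, 4, 4]
4>1: swap(1,6), hi=5 ⇒ [1, 6, 6, 1, 4, 1, 4, 6, 4, 4, 4]
6>1: swap(1,5), hi=4 ⇒ [1, 1, 6, 1, 4, 6, 4, 6, 4, 4, 4]
1=1: mid=2
6>1: swap(2,4), hi=3 ⇒ [1, 1, 4, 1, 6, 6, 4, 6, 4, 4, 4]
4>1: swap(2,3), hi=2 ⇒ [1, 1, 1, 4, 6, 6, 4, 6, 4, 4, 4]
1=1: mid=3
done. lo=0 hi=2; v=[1, 1, 1, 4, 6, 6, 4, 6, 4, 4, 4]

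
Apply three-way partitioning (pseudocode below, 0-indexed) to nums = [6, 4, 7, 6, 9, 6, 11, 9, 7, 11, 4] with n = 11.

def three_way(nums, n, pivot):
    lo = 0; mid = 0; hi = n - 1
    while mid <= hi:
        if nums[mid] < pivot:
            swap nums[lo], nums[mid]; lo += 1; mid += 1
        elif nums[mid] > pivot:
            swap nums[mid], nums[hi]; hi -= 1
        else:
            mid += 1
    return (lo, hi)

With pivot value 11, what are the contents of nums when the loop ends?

pivot = 11; lo=0, mid=0, hi=10
nums[mid]=6<11: swap nums[0],nums[0]; lo=1,mid=1 → [6, 4, 7, 6, 9, 6, 11, 9, 7, 11, 4]
nums[mid]=4<11: swap nums[1],nums[1]; lo=2,mid=2 → [6, 4, 7, 6, 9, 6, 11, 9, 7, 11, 4]
nums[mid]=7<11: swap nums[2],nums[2]; lo=3,mid=3 → [6, 4, 7, 6, 9, 6, 11, 9, 7, 11, 4]
nums[mid]=6<11: swap nums[3],nums[3]; lo=4,mid=4 → [6, 4, 7, 6, 9, 6, 11, 9, 7, 11, 4]
nums[mid]=9<11: swap nums[4],nums[4]; lo=5,mid=5 → [6, 4, 7, 6, 9, 6, 11, 9, 7, 11, 4]
nums[mid]=6<11: swap nums[5],nums[5]; lo=6,mid=6 → [6, 4, 7, 6, 9, 6, 11, 9, 7, 11, 4]
nums[mid]=11=11: mid=7
nums[mid]=9<11: swap nums[6],nums[7]; lo=7,mid=8 → [6, 4, 7, 6, 9, 6, 9, 11, 7, 11, 4]
nums[mid]=7<11: swap nums[7],nums[8]; lo=8,mid=9 → [6, 4, 7, 6, 9, 6, 9, 7, 11, 11, 4]
nums[mid]=11=11: mid=10
nums[mid]=4<11: swap nums[8],nums[10]; lo=9,mid=11 → [6, 4, 7, 6, 9, 6, 9, 7, 4, 11, 11]
end: lo=9, hi=10; nums = [6, 4, 7, 6, 9, 6, 9, 7, 4, 11, 11]

[6, 4, 7, 6, 9, 6, 9, 7, 4, 11, 11]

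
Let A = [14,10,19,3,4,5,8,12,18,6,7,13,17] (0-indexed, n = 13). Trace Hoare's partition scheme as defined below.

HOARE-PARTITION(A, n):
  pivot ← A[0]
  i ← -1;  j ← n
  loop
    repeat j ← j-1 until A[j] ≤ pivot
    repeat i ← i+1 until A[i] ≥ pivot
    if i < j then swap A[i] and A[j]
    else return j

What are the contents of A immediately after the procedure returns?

pivot = A[0] = 14; i = -1, j = 13
j→11 (A[11]=13≤14), i→0 (A[0]=14≥14); i<j, swap → [13,10,19,3,4,5,8,12,18,6,7,14,17]
j→10 (A[10]=7≤14), i→2 (A[2]=19≥14); i<j, swap → [13,10,7,3,4,5,8,12,18,6,19,14,17]
j→9 (A[9]=6≤14), i→8 (A[8]=18≥14); i<j, swap → [13,10,7,3,4,5,8,12,6,18,19,14,17]
j→8, i→9; i≥j, return j=8. A = [13,10,7,3,4,5,8,12,6,18,19,14,17]

[13,10,7,3,4,5,8,12,6,18,19,14,17]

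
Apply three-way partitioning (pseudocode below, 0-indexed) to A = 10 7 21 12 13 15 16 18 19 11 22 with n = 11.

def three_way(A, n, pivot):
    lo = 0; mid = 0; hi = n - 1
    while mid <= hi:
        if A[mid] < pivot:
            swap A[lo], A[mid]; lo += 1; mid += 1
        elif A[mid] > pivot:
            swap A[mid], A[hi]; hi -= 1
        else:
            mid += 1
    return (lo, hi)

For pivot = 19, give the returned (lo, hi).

(8, 8)

pivot = 19; lo=0, mid=0, hi=10
A[mid]=10<19: swap A[0],A[0]; lo=1,mid=1 → 10 7 21 12 13 15 16 18 19 11 22
A[mid]=7<19: swap A[1],A[1]; lo=2,mid=2 → 10 7 21 12 13 15 16 18 19 11 22
A[mid]=21>19: swap A[2],A[10]; hi=9 → 10 7 22 12 13 15 16 18 19 11 21
A[mid]=22>19: swap A[2],A[9]; hi=8 → 10 7 11 12 13 15 16 18 19 22 21
A[mid]=11<19: swap A[2],A[2]; lo=3,mid=3 → 10 7 11 12 13 15 16 18 19 22 21
A[mid]=12<19: swap A[3],A[3]; lo=4,mid=4 → 10 7 11 12 13 15 16 18 19 22 21
A[mid]=13<19: swap A[4],A[4]; lo=5,mid=5 → 10 7 11 12 13 15 16 18 19 22 21
A[mid]=15<19: swap A[5],A[5]; lo=6,mid=6 → 10 7 11 12 13 15 16 18 19 22 21
A[mid]=16<19: swap A[6],A[6]; lo=7,mid=7 → 10 7 11 12 13 15 16 18 19 22 21
A[mid]=18<19: swap A[7],A[7]; lo=8,mid=8 → 10 7 11 12 13 15 16 18 19 22 21
A[mid]=19=19: mid=9
end: lo=8, hi=8; A = 10 7 11 12 13 15 16 18 19 22 21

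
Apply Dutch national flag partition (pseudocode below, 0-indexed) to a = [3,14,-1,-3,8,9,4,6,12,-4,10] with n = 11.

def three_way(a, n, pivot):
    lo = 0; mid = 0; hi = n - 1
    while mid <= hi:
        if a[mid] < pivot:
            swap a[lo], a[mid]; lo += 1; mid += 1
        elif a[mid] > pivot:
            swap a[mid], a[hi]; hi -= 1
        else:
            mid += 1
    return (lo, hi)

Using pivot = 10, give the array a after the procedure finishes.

lo=0 mid=0 hi=10
3<10: swap(0,0), lo=1 mid=1 ⇒ [3,14,-1,-3,8,9,4,6,12,-4,10]
14>10: swap(1,10), hi=9 ⇒ [3,10,-1,-3,8,9,4,6,12,-4,14]
10=10: mid=2
-1<10: swap(1,2), lo=2 mid=3 ⇒ [3,-1,10,-3,8,9,4,6,12,-4,14]
-3<10: swap(2,3), lo=3 mid=4 ⇒ [3,-1,-3,10,8,9,4,6,12,-4,14]
8<10: swap(3,4), lo=4 mid=5 ⇒ [3,-1,-3,8,10,9,4,6,12,-4,14]
9<10: swap(4,5), lo=5 mid=6 ⇒ [3,-1,-3,8,9,10,4,6,12,-4,14]
4<10: swap(5,6), lo=6 mid=7 ⇒ [3,-1,-3,8,9,4,10,6,12,-4,14]
6<10: swap(6,7), lo=7 mid=8 ⇒ [3,-1,-3,8,9,4,6,10,12,-4,14]
12>10: swap(8,9), hi=8 ⇒ [3,-1,-3,8,9,4,6,10,-4,12,14]
-4<10: swap(7,8), lo=8 mid=9 ⇒ [3,-1,-3,8,9,4,6,-4,10,12,14]
done. lo=8 hi=8; a=[3,-1,-3,8,9,4,6,-4,10,12,14]

[3,-1,-3,8,9,4,6,-4,10,12,14]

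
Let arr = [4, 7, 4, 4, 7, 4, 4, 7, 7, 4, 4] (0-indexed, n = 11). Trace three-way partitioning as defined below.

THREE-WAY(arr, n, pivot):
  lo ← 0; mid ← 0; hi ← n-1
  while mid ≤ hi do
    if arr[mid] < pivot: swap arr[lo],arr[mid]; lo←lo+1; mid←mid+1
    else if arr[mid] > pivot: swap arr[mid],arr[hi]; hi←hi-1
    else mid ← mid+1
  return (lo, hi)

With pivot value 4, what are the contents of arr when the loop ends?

[4, 4, 4, 4, 4, 4, 4, 7, 7, 7, 7]

pivot = 4; lo=0, mid=0, hi=10
arr[mid]=4=4: mid=1
arr[mid]=7>4: swap arr[1],arr[10]; hi=9 → [4, 4, 4, 4, 7, 4, 4, 7, 7, 4, 7]
arr[mid]=4=4: mid=2
arr[mid]=4=4: mid=3
arr[mid]=4=4: mid=4
arr[mid]=7>4: swap arr[4],arr[9]; hi=8 → [4, 4, 4, 4, 4, 4, 4, 7, 7, 7, 7]
arr[mid]=4=4: mid=5
arr[mid]=4=4: mid=6
arr[mid]=4=4: mid=7
arr[mid]=7>4: swap arr[7],arr[8]; hi=7 → [4, 4, 4, 4, 4, 4, 4, 7, 7, 7, 7]
arr[mid]=7>4: swap arr[7],arr[7]; hi=6 → [4, 4, 4, 4, 4, 4, 4, 7, 7, 7, 7]
end: lo=0, hi=6; arr = [4, 4, 4, 4, 4, 4, 4, 7, 7, 7, 7]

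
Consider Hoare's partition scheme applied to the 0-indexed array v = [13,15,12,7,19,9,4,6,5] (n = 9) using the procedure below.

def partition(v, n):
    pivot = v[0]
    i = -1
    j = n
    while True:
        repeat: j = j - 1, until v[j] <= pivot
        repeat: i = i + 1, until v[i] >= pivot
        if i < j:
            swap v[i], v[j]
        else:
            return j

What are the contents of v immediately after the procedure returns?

[5,6,12,7,4,9,19,15,13]

pivot=13
j stops at 8 (5), i stops at 0 (13); swap ⇒ [5,15,12,7,19,9,4,6,13]
j stops at 7 (6), i stops at 1 (15); swap ⇒ [5,6,12,7,19,9,4,15,13]
j stops at 6 (4), i stops at 4 (19); swap ⇒ [5,6,12,7,4,9,19,15,13]
j stops at 5, i stops at 6; i≥j ⇒ return 5. v=[5,6,12,7,4,9,19,15,13]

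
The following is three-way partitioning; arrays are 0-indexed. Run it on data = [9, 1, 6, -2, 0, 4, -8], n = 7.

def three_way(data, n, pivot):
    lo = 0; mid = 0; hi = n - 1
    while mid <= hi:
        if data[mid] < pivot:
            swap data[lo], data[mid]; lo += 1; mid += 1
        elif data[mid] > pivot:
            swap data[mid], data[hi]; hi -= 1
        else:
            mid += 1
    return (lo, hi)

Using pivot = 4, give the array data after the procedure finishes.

pivot = 4; lo=0, mid=0, hi=6
data[mid]=9>4: swap data[0],data[6]; hi=5 → [-8, 1, 6, -2, 0, 4, 9]
data[mid]=-8<4: swap data[0],data[0]; lo=1,mid=1 → [-8, 1, 6, -2, 0, 4, 9]
data[mid]=1<4: swap data[1],data[1]; lo=2,mid=2 → [-8, 1, 6, -2, 0, 4, 9]
data[mid]=6>4: swap data[2],data[5]; hi=4 → [-8, 1, 4, -2, 0, 6, 9]
data[mid]=4=4: mid=3
data[mid]=-2<4: swap data[2],data[3]; lo=3,mid=4 → [-8, 1, -2, 4, 0, 6, 9]
data[mid]=0<4: swap data[3],data[4]; lo=4,mid=5 → [-8, 1, -2, 0, 4, 6, 9]
end: lo=4, hi=4; data = [-8, 1, -2, 0, 4, 6, 9]

[-8, 1, -2, 0, 4, 6, 9]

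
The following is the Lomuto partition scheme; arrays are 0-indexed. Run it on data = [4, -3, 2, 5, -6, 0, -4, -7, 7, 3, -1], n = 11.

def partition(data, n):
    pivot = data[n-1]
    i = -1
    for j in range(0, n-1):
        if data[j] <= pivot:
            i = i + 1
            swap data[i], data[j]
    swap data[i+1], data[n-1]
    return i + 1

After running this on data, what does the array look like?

[-3, -6, -4, -7, -1, 0, 2, 5, 7, 3, 4]

pivot=-1, i=-1
j=0: 4>-1, skip
j=1: -3≤-1, i=0, swap(0,1) ⇒ [-3, 4, 2, 5, -6, 0, -4, -7, 7, 3, -1]
j=2: 2>-1, skip
j=3: 5>-1, skip
j=4: -6≤-1, i=1, swap(1,4) ⇒ [-3, -6, 2, 5, 4, 0, -4, -7, 7, 3, -1]
j=5: 0>-1, skip
j=6: -4≤-1, i=2, swap(2,6) ⇒ [-3, -6, -4, 5, 4, 0, 2, -7, 7, 3, -1]
j=7: -7≤-1, i=3, swap(3,7) ⇒ [-3, -6, -4, -7, 4, 0, 2, 5, 7, 3, -1]
j=8: 7>-1, skip
j=9: 3>-1, skip
swap(4,10) ⇒ [-3, -6, -4, -7, -1, 0, 2, 5, 7, 3, 4]; return 4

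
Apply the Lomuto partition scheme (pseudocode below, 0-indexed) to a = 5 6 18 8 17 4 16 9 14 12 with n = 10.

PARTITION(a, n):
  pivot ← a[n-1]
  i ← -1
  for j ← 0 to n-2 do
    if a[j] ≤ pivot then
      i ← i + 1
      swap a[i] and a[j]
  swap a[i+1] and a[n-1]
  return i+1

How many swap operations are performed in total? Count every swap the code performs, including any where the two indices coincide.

pivot=12, i=-1
j=0: 5≤12, i=0, swap(0,0) ⇒ 5 6 18 8 17 4 16 9 14 12
j=1: 6≤12, i=1, swap(1,1) ⇒ 5 6 18 8 17 4 16 9 14 12
j=2: 18>12, skip
j=3: 8≤12, i=2, swap(2,3) ⇒ 5 6 8 18 17 4 16 9 14 12
j=4: 17>12, skip
j=5: 4≤12, i=3, swap(3,5) ⇒ 5 6 8 4 17 18 16 9 14 12
j=6: 16>12, skip
j=7: 9≤12, i=4, swap(4,7) ⇒ 5 6 8 4 9 18 16 17 14 12
j=8: 14>12, skip
swap(5,9) ⇒ 5 6 8 4 9 12 16 17 14 18; return 5

6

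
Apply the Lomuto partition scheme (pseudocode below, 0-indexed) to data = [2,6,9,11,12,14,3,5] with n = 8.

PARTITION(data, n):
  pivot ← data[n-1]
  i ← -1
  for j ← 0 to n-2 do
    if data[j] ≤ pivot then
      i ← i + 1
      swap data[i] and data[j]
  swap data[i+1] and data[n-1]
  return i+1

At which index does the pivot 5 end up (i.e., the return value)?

pivot=5, i=-1
j=0: 2≤5, i=0, swap(0,0) ⇒ [2,6,9,11,12,14,3,5]
j=1: 6>5, skip
j=2: 9>5, skip
j=3: 11>5, skip
j=4: 12>5, skip
j=5: 14>5, skip
j=6: 3≤5, i=1, swap(1,6) ⇒ [2,3,9,11,12,14,6,5]
swap(2,7) ⇒ [2,3,5,11,12,14,6,9]; return 2

2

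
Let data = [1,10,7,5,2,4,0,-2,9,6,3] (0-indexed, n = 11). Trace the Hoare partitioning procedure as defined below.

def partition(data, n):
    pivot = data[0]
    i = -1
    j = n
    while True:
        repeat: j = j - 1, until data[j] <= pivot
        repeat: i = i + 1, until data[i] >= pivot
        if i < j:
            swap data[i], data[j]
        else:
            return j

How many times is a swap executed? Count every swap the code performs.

2

pivot=1
j stops at 7 (-2), i stops at 0 (1); swap ⇒ [-2,10,7,5,2,4,0,1,9,6,3]
j stops at 6 (0), i stops at 1 (10); swap ⇒ [-2,0,7,5,2,4,10,1,9,6,3]
j stops at 1, i stops at 2; i≥j ⇒ return 1. data=[-2,0,7,5,2,4,10,1,9,6,3]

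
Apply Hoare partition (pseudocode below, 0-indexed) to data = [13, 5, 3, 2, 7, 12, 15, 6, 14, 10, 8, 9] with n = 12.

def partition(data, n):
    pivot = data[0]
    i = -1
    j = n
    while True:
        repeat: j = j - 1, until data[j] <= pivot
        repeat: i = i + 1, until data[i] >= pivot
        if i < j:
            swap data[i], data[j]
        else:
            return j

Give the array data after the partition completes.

[9, 5, 3, 2, 7, 12, 8, 6, 10, 14, 15, 13]

pivot = data[0] = 13; i = -1, j = 12
j→11 (data[11]=9≤13), i→0 (data[0]=13≥13); i<j, swap → [9, 5, 3, 2, 7, 12, 15, 6, 14, 10, 8, 13]
j→10 (data[10]=8≤13), i→6 (data[6]=15≥13); i<j, swap → [9, 5, 3, 2, 7, 12, 8, 6, 14, 10, 15, 13]
j→9 (data[9]=10≤13), i→8 (data[8]=14≥13); i<j, swap → [9, 5, 3, 2, 7, 12, 8, 6, 10, 14, 15, 13]
j→8, i→9; i≥j, return j=8. data = [9, 5, 3, 2, 7, 12, 8, 6, 10, 14, 15, 13]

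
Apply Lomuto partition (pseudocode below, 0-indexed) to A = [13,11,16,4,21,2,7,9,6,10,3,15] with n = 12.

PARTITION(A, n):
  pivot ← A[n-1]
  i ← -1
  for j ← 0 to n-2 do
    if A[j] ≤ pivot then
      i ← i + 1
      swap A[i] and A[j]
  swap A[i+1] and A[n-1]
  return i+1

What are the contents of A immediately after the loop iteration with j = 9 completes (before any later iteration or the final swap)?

[13,11,4,2,7,9,6,10,21,16,3,15]

pivot=15, i=-1
j=0: 13≤15, i=0, swap(0,0) ⇒ [13,11,16,4,21,2,7,9,6,10,3,15]
j=1: 11≤15, i=1, swap(1,1) ⇒ [13,11,16,4,21,2,7,9,6,10,3,15]
j=2: 16>15, skip
j=3: 4≤15, i=2, swap(2,3) ⇒ [13,11,4,16,21,2,7,9,6,10,3,15]
j=4: 21>15, skip
j=5: 2≤15, i=3, swap(3,5) ⇒ [13,11,4,2,21,16,7,9,6,10,3,15]
j=6: 7≤15, i=4, swap(4,6) ⇒ [13,11,4,2,7,16,21,9,6,10,3,15]
j=7: 9≤15, i=5, swap(5,7) ⇒ [13,11,4,2,7,9,21,16,6,10,3,15]
j=8: 6≤15, i=6, swap(6,8) ⇒ [13,11,4,2,7,9,6,16,21,10,3,15]
j=9: 10≤15, i=7, swap(7,9) ⇒ [13,11,4,2,7,9,6,10,21,16,3,15]
(after j=9) A = [13,11,4,2,7,9,6,10,21,16,3,15]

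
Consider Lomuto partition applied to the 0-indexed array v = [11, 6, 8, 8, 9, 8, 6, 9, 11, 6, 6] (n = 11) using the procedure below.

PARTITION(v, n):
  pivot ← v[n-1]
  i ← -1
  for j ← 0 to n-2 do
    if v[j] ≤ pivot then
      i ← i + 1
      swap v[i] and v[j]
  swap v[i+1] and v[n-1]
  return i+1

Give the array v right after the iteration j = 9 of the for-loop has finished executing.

[6, 6, 6, 8, 9, 8, 11, 9, 11, 8, 6]

pivot = v[10] = 6; i = -1
j=0: v[0]=11 > 6 → no swap
j=1: v[1]=6 ≤ 6 → i=0, swap v[0],v[1] → [6, 11, 8, 8, 9, 8, 6, 9, 11, 6, 6]
j=2: v[2]=8 > 6 → no swap
j=3: v[3]=8 > 6 → no swap
j=4: v[4]=9 > 6 → no swap
j=5: v[5]=8 > 6 → no swap
j=6: v[6]=6 ≤ 6 → i=1, swap v[1],v[6] → [6, 6, 8, 8, 9, 8, 11, 9, 11, 6, 6]
j=7: v[7]=9 > 6 → no swap
j=8: v[8]=11 > 6 → no swap
j=9: v[9]=6 ≤ 6 → i=2, swap v[2],v[9] → [6, 6, 6, 8, 9, 8, 11, 9, 11, 8, 6]
(after j=9) v = [6, 6, 6, 8, 9, 8, 11, 9, 11, 8, 6]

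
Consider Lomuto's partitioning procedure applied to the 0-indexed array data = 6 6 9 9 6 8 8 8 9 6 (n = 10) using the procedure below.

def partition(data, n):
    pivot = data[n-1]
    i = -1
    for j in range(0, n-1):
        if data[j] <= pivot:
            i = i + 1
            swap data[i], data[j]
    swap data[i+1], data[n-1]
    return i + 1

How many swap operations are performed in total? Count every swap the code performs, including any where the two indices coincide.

4

pivot = data[9] = 6; i = -1
j=0: data[0]=6 ≤ 6 → i=0, swap data[0],data[0] (no change) → 6 6 9 9 6 8 8 8 9 6
j=1: data[1]=6 ≤ 6 → i=1, swap data[1],data[1] (no change) → 6 6 9 9 6 8 8 8 9 6
j=2: data[2]=9 > 6 → no swap
j=3: data[3]=9 > 6 → no swap
j=4: data[4]=6 ≤ 6 → i=2, swap data[2],data[4] → 6 6 6 9 9 8 8 8 9 6
j=5: data[5]=8 > 6 → no swap
j=6: data[6]=8 > 6 → no swap
j=7: data[7]=8 > 6 → no swap
j=8: data[8]=9 > 6 → no swap
final swap data[3],data[9] → 6 6 6 6 9 8 8 8 9 9; return 3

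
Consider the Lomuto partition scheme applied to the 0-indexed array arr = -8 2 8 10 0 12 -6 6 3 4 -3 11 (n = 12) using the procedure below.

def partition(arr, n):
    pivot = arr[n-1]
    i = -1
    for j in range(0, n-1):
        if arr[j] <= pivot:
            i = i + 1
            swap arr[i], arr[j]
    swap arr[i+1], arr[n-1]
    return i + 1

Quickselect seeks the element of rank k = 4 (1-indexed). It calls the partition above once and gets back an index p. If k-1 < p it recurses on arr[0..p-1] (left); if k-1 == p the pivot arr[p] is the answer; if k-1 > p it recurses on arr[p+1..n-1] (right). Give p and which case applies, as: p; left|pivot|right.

10; left

pivot=11, i=-1
j=0: -8≤11, i=0, swap(0,0) ⇒ -8 2 8 10 0 12 -6 6 3 4 -3 11
j=1: 2≤11, i=1, swap(1,1) ⇒ -8 2 8 10 0 12 -6 6 3 4 -3 11
j=2: 8≤11, i=2, swap(2,2) ⇒ -8 2 8 10 0 12 -6 6 3 4 -3 11
j=3: 10≤11, i=3, swap(3,3) ⇒ -8 2 8 10 0 12 -6 6 3 4 -3 11
j=4: 0≤11, i=4, swap(4,4) ⇒ -8 2 8 10 0 12 -6 6 3 4 -3 11
j=5: 12>11, skip
j=6: -6≤11, i=5, swap(5,6) ⇒ -8 2 8 10 0 -6 12 6 3 4 -3 11
j=7: 6≤11, i=6, swap(6,7) ⇒ -8 2 8 10 0 -6 6 12 3 4 -3 11
j=8: 3≤11, i=7, swap(7,8) ⇒ -8 2 8 10 0 -6 6 3 12 4 -3 11
j=9: 4≤11, i=8, swap(8,9) ⇒ -8 2 8 10 0 -6 6 3 4 12 -3 11
j=10: -3≤11, i=9, swap(9,10) ⇒ -8 2 8 10 0 -6 6 3 4 -3 12 11
swap(10,11) ⇒ -8 2 8 10 0 -6 6 3 4 -3 11 12; return 10
p = 10; k-1 = 3 < 10 ⇒ left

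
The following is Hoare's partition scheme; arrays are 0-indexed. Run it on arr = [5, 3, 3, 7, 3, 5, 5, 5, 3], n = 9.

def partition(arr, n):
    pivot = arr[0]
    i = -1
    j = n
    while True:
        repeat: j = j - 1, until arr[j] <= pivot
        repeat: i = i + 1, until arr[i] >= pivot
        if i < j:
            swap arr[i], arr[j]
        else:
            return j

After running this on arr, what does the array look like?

pivot=5
j stops at 8 (3), i stops at 0 (5); swap ⇒ [3, 3, 3, 7, 3, 5, 5, 5, 5]
j stops at 7 (5), i stops at 3 (7); swap ⇒ [3, 3, 3, 5, 3, 5, 5, 7, 5]
j stops at 6 (5), i stops at 5 (5); swap ⇒ [3, 3, 3, 5, 3, 5, 5, 7, 5]
j stops at 5, i stops at 6; i≥j ⇒ return 5. arr=[3, 3, 3, 5, 3, 5, 5, 7, 5]

[3, 3, 3, 5, 3, 5, 5, 7, 5]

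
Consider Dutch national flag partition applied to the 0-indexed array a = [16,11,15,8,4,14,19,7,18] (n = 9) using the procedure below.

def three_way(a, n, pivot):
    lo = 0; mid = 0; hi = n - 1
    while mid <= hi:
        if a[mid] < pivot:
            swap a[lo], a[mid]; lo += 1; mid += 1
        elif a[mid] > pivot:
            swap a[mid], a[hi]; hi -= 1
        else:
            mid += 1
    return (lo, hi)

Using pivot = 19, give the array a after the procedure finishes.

[16,11,15,8,4,14,7,18,19]

pivot = 19; lo=0, mid=0, hi=8
a[mid]=16<19: swap a[0],a[0]; lo=1,mid=1 → [16,11,15,8,4,14,19,7,18]
a[mid]=11<19: swap a[1],a[1]; lo=2,mid=2 → [16,11,15,8,4,14,19,7,18]
a[mid]=15<19: swap a[2],a[2]; lo=3,mid=3 → [16,11,15,8,4,14,19,7,18]
a[mid]=8<19: swap a[3],a[3]; lo=4,mid=4 → [16,11,15,8,4,14,19,7,18]
a[mid]=4<19: swap a[4],a[4]; lo=5,mid=5 → [16,11,15,8,4,14,19,7,18]
a[mid]=14<19: swap a[5],a[5]; lo=6,mid=6 → [16,11,15,8,4,14,19,7,18]
a[mid]=19=19: mid=7
a[mid]=7<19: swap a[6],a[7]; lo=7,mid=8 → [16,11,15,8,4,14,7,19,18]
a[mid]=18<19: swap a[7],a[8]; lo=8,mid=9 → [16,11,15,8,4,14,7,18,19]
end: lo=8, hi=8; a = [16,11,15,8,4,14,7,18,19]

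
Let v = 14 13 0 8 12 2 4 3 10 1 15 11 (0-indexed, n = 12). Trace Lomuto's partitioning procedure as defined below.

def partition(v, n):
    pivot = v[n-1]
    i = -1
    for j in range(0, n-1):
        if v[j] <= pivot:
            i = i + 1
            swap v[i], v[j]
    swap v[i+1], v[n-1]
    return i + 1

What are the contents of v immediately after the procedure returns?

0 8 2 4 3 10 1 11 14 13 15 12

pivot = v[11] = 11; i = -1
j=0: v[0]=14 > 11 → no swap
j=1: v[1]=13 > 11 → no swap
j=2: v[2]=0 ≤ 11 → i=0, swap v[0],v[2] → 0 13 14 8 12 2 4 3 10 1 15 11
j=3: v[3]=8 ≤ 11 → i=1, swap v[1],v[3] → 0 8 14 13 12 2 4 3 10 1 15 11
j=4: v[4]=12 > 11 → no swap
j=5: v[5]=2 ≤ 11 → i=2, swap v[2],v[5] → 0 8 2 13 12 14 4 3 10 1 15 11
j=6: v[6]=4 ≤ 11 → i=3, swap v[3],v[6] → 0 8 2 4 12 14 13 3 10 1 15 11
j=7: v[7]=3 ≤ 11 → i=4, swap v[4],v[7] → 0 8 2 4 3 14 13 12 10 1 15 11
j=8: v[8]=10 ≤ 11 → i=5, swap v[5],v[8] → 0 8 2 4 3 10 13 12 14 1 15 11
j=9: v[9]=1 ≤ 11 → i=6, swap v[6],v[9] → 0 8 2 4 3 10 1 12 14 13 15 11
j=10: v[10]=15 > 11 → no swap
final swap v[7],v[11] → 0 8 2 4 3 10 1 11 14 13 15 12; return 7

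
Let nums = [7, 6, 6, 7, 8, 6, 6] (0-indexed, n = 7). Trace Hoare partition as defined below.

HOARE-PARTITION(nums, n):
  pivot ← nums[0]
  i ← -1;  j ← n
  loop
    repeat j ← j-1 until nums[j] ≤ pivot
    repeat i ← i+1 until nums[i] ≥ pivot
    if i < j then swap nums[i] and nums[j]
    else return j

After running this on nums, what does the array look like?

[6, 6, 6, 6, 8, 7, 7]

pivot = nums[0] = 7; i = -1, j = 7
j→6 (nums[6]=6≤7), i→0 (nums[0]=7≥7); i<j, swap → [6, 6, 6, 7, 8, 6, 7]
j→5 (nums[5]=6≤7), i→3 (nums[3]=7≥7); i<j, swap → [6, 6, 6, 6, 8, 7, 7]
j→3, i→4; i≥j, return j=3. nums = [6, 6, 6, 6, 8, 7, 7]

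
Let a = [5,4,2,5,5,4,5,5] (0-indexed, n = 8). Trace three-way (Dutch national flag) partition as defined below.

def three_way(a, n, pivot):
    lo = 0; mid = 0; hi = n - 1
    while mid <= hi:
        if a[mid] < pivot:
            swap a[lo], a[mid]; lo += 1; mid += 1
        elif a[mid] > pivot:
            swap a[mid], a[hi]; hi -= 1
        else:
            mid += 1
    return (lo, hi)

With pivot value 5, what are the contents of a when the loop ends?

lo=0 mid=0 hi=7
5=5: mid=1
4<5: swap(0,1), lo=1 mid=2 ⇒ [4,5,2,5,5,4,5,5]
2<5: swap(1,2), lo=2 mid=3 ⇒ [4,2,5,5,5,4,5,5]
5=5: mid=4
5=5: mid=5
4<5: swap(2,5), lo=3 mid=6 ⇒ [4,2,4,5,5,5,5,5]
5=5: mid=7
5=5: mid=8
done. lo=3 hi=7; a=[4,2,4,5,5,5,5,5]

[4,2,4,5,5,5,5,5]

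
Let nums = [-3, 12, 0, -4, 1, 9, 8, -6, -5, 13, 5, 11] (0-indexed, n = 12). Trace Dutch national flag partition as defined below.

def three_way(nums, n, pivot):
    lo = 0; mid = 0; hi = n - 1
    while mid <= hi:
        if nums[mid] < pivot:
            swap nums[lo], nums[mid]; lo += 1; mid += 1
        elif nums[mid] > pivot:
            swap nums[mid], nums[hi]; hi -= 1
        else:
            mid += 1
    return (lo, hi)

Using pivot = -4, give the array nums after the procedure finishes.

[-5, -6, -4, 1, 9, 8, 0, 12, 13, 5, 11, -3]

pivot = -4; lo=0, mid=0, hi=11
nums[mid]=-3>-4: swap nums[0],nums[11]; hi=10 → [11, 12, 0, -4, 1, 9, 8, -6, -5, 13, 5, -3]
nums[mid]=11>-4: swap nums[0],nums[10]; hi=9 → [5, 12, 0, -4, 1, 9, 8, -6, -5, 13, 11, -3]
nums[mid]=5>-4: swap nums[0],nums[9]; hi=8 → [13, 12, 0, -4, 1, 9, 8, -6, -5, 5, 11, -3]
nums[mid]=13>-4: swap nums[0],nums[8]; hi=7 → [-5, 12, 0, -4, 1, 9, 8, -6, 13, 5, 11, -3]
nums[mid]=-5<-4: swap nums[0],nums[0]; lo=1,mid=1 → [-5, 12, 0, -4, 1, 9, 8, -6, 13, 5, 11, -3]
nums[mid]=12>-4: swap nums[1],nums[7]; hi=6 → [-5, -6, 0, -4, 1, 9, 8, 12, 13, 5, 11, -3]
nums[mid]=-6<-4: swap nums[1],nums[1]; lo=2,mid=2 → [-5, -6, 0, -4, 1, 9, 8, 12, 13, 5, 11, -3]
nums[mid]=0>-4: swap nums[2],nums[6]; hi=5 → [-5, -6, 8, -4, 1, 9, 0, 12, 13, 5, 11, -3]
nums[mid]=8>-4: swap nums[2],nums[5]; hi=4 → [-5, -6, 9, -4, 1, 8, 0, 12, 13, 5, 11, -3]
nums[mid]=9>-4: swap nums[2],nums[4]; hi=3 → [-5, -6, 1, -4, 9, 8, 0, 12, 13, 5, 11, -3]
nums[mid]=1>-4: swap nums[2],nums[3]; hi=2 → [-5, -6, -4, 1, 9, 8, 0, 12, 13, 5, 11, -3]
nums[mid]=-4=-4: mid=3
end: lo=2, hi=2; nums = [-5, -6, -4, 1, 9, 8, 0, 12, 13, 5, 11, -3]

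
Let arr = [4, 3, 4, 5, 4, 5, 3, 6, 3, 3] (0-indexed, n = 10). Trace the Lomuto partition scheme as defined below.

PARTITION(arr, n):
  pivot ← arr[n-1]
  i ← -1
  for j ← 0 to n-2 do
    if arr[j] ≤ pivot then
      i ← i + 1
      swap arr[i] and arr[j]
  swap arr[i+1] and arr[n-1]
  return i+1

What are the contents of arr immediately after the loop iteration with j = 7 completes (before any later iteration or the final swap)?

[3, 3, 4, 5, 4, 5, 4, 6, 3, 3]

pivot=3, i=-1
j=0: 4>3, skip
j=1: 3≤3, i=0, swap(0,1) ⇒ [3, 4, 4, 5, 4, 5, 3, 6, 3, 3]
j=2: 4>3, skip
j=3: 5>3, skip
j=4: 4>3, skip
j=5: 5>3, skip
j=6: 3≤3, i=1, swap(1,6) ⇒ [3, 3, 4, 5, 4, 5, 4, 6, 3, 3]
j=7: 6>3, skip
(after j=7) arr = [3, 3, 4, 5, 4, 5, 4, 6, 3, 3]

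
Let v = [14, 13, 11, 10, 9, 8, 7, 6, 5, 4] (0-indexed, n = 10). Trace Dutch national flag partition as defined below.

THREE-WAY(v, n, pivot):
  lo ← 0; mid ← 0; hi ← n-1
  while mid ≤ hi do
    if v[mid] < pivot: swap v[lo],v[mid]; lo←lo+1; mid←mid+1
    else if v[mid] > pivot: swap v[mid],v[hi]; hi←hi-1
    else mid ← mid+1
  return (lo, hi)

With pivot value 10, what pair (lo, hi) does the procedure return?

(6, 6)

lo=0 mid=0 hi=9
14>10: swap(0,9), hi=8 ⇒ [4, 13, 11, 10, 9, 8, 7, 6, 5, 14]
4<10: swap(0,0), lo=1 mid=1 ⇒ [4, 13, 11, 10, 9, 8, 7, 6, 5, 14]
13>10: swap(1,8), hi=7 ⇒ [4, 5, 11, 10, 9, 8, 7, 6, 13, 14]
5<10: swap(1,1), lo=2 mid=2 ⇒ [4, 5, 11, 10, 9, 8, 7, 6, 13, 14]
11>10: swap(2,7), hi=6 ⇒ [4, 5, 6, 10, 9, 8, 7, 11, 13, 14]
6<10: swap(2,2), lo=3 mid=3 ⇒ [4, 5, 6, 10, 9, 8, 7, 11, 13, 14]
10=10: mid=4
9<10: swap(3,4), lo=4 mid=5 ⇒ [4, 5, 6, 9, 10, 8, 7, 11, 13, 14]
8<10: swap(4,5), lo=5 mid=6 ⇒ [4, 5, 6, 9, 8, 10, 7, 11, 13, 14]
7<10: swap(5,6), lo=6 mid=7 ⇒ [4, 5, 6, 9, 8, 7, 10, 11, 13, 14]
done. lo=6 hi=6; v=[4, 5, 6, 9, 8, 7, 10, 11, 13, 14]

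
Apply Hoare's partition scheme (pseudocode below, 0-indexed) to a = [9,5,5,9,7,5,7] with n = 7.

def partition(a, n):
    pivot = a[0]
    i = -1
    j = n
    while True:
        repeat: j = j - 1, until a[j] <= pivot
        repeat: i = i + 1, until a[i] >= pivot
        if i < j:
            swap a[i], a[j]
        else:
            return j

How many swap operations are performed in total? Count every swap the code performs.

2

pivot = a[0] = 9; i = -1, j = 7
j→6 (a[6]=7≤9), i→0 (a[0]=9≥9); i<j, swap → [7,5,5,9,7,5,9]
j→5 (a[5]=5≤9), i→3 (a[3]=9≥9); i<j, swap → [7,5,5,5,7,9,9]
j→4, i→5; i≥j, return j=4. a = [7,5,5,5,7,9,9]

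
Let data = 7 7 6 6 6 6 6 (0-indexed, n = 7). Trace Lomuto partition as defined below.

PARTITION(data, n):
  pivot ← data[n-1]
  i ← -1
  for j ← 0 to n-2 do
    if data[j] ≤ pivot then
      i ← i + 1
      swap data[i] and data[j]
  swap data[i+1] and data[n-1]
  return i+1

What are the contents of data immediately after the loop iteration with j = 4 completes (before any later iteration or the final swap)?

pivot=6, i=-1
j=0: 7>6, skip
j=1: 7>6, skip
j=2: 6≤6, i=0, swap(0,2) ⇒ 6 7 7 6 6 6 6
j=3: 6≤6, i=1, swap(1,3) ⇒ 6 6 7 7 6 6 6
j=4: 6≤6, i=2, swap(2,4) ⇒ 6 6 6 7 7 6 6
(after j=4) data = 6 6 6 7 7 6 6

6 6 6 7 7 6 6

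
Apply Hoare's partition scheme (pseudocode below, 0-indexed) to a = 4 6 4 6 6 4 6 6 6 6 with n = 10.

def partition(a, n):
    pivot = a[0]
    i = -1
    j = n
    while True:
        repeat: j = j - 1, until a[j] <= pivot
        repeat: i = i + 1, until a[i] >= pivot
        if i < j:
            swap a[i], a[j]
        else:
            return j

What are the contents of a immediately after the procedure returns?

pivot=4
j stops at 5 (4), i stops at 0 (4); swap ⇒ 4 6 4 6 6 4 6 6 6 6
j stops at 2 (4), i stops at 1 (6); swap ⇒ 4 4 6 6 6 4 6 6 6 6
j stops at 1, i stops at 2; i≥j ⇒ return 1. a=4 4 6 6 6 4 6 6 6 6

4 4 6 6 6 4 6 6 6 6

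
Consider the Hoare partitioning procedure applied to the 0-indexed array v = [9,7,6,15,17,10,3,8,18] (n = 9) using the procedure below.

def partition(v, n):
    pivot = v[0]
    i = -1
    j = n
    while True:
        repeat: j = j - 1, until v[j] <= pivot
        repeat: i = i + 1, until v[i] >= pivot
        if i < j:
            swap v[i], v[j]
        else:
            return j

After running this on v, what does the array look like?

pivot = v[0] = 9; i = -1, j = 9
j→7 (v[7]=8≤9), i→0 (v[0]=9≥9); i<j, swap → [8,7,6,15,17,10,3,9,18]
j→6 (v[6]=3≤9), i→3 (v[3]=15≥9); i<j, swap → [8,7,6,3,17,10,15,9,18]
j→3, i→4; i≥j, return j=3. v = [8,7,6,3,17,10,15,9,18]

[8,7,6,3,17,10,15,9,18]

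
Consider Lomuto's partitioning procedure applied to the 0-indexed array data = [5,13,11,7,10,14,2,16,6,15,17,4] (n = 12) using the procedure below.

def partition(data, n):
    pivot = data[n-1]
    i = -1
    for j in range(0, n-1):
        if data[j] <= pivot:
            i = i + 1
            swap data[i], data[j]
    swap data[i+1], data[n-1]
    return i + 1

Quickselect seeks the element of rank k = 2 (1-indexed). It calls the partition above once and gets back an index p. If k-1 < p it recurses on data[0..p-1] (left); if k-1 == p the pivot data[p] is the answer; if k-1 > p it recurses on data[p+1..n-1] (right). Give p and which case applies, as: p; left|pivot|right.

pivot=4, i=-1
j=0: 5>4, skip
j=1: 13>4, skip
j=2: 11>4, skip
j=3: 7>4, skip
j=4: 10>4, skip
j=5: 14>4, skip
j=6: 2≤4, i=0, swap(0,6) ⇒ [2,13,11,7,10,14,5,16,6,15,17,4]
j=7: 16>4, skip
j=8: 6>4, skip
j=9: 15>4, skip
j=10: 17>4, skip
swap(1,11) ⇒ [2,4,11,7,10,14,5,16,6,15,17,13]; return 1
p = 1; k-1 = 1 == 1 ⇒ pivot

1; pivot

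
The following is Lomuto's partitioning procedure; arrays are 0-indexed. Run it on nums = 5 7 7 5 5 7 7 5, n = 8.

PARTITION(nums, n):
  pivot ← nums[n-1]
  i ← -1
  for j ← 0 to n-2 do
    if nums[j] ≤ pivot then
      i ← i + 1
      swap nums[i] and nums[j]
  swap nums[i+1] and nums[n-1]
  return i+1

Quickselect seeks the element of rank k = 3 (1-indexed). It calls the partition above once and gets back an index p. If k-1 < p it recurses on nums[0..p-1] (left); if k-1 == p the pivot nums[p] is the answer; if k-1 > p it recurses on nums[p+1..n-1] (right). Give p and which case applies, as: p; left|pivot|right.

pivot = nums[7] = 5; i = -1
j=0: nums[0]=5 ≤ 5 → i=0, swap nums[0],nums[0] (no change) → 5 7 7 5 5 7 7 5
j=1: nums[1]=7 > 5 → no swap
j=2: nums[2]=7 > 5 → no swap
j=3: nums[3]=5 ≤ 5 → i=1, swap nums[1],nums[3] → 5 5 7 7 5 7 7 5
j=4: nums[4]=5 ≤ 5 → i=2, swap nums[2],nums[4] → 5 5 5 7 7 7 7 5
j=5: nums[5]=7 > 5 → no swap
j=6: nums[6]=7 > 5 → no swap
final swap nums[3],nums[7] → 5 5 5 5 7 7 7 7; return 3
p = 3; k-1 = 2 < 3 ⇒ left

3; left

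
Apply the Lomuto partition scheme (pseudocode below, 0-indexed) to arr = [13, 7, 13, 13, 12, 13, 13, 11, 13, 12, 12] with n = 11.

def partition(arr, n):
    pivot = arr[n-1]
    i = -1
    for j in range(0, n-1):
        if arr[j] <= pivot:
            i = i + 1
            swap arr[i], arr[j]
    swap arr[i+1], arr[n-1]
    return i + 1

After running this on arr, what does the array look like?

pivot = arr[10] = 12; i = -1
j=0: arr[0]=13 > 12 → no swap
j=1: arr[1]=7 ≤ 12 → i=0, swap arr[0],arr[1] → [7, 13, 13, 13, 12, 13, 13, 11, 13, 12, 12]
j=2: arr[2]=13 > 12 → no swap
j=3: arr[3]=13 > 12 → no swap
j=4: arr[4]=12 ≤ 12 → i=1, swap arr[1],arr[4] → [7, 12, 13, 13, 13, 13, 13, 11, 13, 12, 12]
j=5: arr[5]=13 > 12 → no swap
j=6: arr[6]=13 > 12 → no swap
j=7: arr[7]=11 ≤ 12 → i=2, swap arr[2],arr[7] → [7, 12, 11, 13, 13, 13, 13, 13, 13, 12, 12]
j=8: arr[8]=13 > 12 → no swap
j=9: arr[9]=12 ≤ 12 → i=3, swap arr[3],arr[9] → [7, 12, 11, 12, 13, 13, 13, 13, 13, 13, 12]
final swap arr[4],arr[10] → [7, 12, 11, 12, 12, 13, 13, 13, 13, 13, 13]; return 4

[7, 12, 11, 12, 12, 13, 13, 13, 13, 13, 13]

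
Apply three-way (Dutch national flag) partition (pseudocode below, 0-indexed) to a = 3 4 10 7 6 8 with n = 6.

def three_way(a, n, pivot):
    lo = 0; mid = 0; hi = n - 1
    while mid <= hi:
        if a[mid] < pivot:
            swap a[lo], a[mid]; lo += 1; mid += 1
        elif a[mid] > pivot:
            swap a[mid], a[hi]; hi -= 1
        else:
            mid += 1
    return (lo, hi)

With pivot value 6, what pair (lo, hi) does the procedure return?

(2, 2)

pivot = 6; lo=0, mid=0, hi=5
a[mid]=3<6: swap a[0],a[0]; lo=1,mid=1 → 3 4 10 7 6 8
a[mid]=4<6: swap a[1],a[1]; lo=2,mid=2 → 3 4 10 7 6 8
a[mid]=10>6: swap a[2],a[5]; hi=4 → 3 4 8 7 6 10
a[mid]=8>6: swap a[2],a[4]; hi=3 → 3 4 6 7 8 10
a[mid]=6=6: mid=3
a[mid]=7>6: swap a[3],a[3]; hi=2 → 3 4 6 7 8 10
end: lo=2, hi=2; a = 3 4 6 7 8 10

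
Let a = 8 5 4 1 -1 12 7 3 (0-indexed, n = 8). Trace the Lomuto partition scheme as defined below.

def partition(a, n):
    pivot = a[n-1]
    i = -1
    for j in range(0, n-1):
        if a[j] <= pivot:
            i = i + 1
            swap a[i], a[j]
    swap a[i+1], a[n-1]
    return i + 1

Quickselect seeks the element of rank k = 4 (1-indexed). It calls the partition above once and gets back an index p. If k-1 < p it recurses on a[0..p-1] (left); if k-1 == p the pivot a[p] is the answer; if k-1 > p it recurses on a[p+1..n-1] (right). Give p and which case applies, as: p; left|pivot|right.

pivot=3, i=-1
j=0: 8>3, skip
j=1: 5>3, skip
j=2: 4>3, skip
j=3: 1≤3, i=0, swap(0,3) ⇒ 1 5 4 8 -1 12 7 3
j=4: -1≤3, i=1, swap(1,4) ⇒ 1 -1 4 8 5 12 7 3
j=5: 12>3, skip
j=6: 7>3, skip
swap(2,7) ⇒ 1 -1 3 8 5 12 7 4; return 2
p = 2; k-1 = 3 > 2 ⇒ right

2; right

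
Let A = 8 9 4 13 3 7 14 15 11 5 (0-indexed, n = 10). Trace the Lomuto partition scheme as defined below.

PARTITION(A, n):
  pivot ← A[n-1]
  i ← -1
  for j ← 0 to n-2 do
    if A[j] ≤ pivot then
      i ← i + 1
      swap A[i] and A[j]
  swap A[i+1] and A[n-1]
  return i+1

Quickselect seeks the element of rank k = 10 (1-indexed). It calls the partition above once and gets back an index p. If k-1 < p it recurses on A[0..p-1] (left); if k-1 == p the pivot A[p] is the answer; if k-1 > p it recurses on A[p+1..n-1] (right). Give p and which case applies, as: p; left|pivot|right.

2; right

pivot = A[9] = 5; i = -1
j=0: A[0]=8 > 5 → no swap
j=1: A[1]=9 > 5 → no swap
j=2: A[2]=4 ≤ 5 → i=0, swap A[0],A[2] → 4 9 8 13 3 7 14 15 11 5
j=3: A[3]=13 > 5 → no swap
j=4: A[4]=3 ≤ 5 → i=1, swap A[1],A[4] → 4 3 8 13 9 7 14 15 11 5
j=5: A[5]=7 > 5 → no swap
j=6: A[6]=14 > 5 → no swap
j=7: A[7]=15 > 5 → no swap
j=8: A[8]=11 > 5 → no swap
final swap A[2],A[9] → 4 3 5 13 9 7 14 15 11 8; return 2
p = 2; k-1 = 9 > 2 ⇒ right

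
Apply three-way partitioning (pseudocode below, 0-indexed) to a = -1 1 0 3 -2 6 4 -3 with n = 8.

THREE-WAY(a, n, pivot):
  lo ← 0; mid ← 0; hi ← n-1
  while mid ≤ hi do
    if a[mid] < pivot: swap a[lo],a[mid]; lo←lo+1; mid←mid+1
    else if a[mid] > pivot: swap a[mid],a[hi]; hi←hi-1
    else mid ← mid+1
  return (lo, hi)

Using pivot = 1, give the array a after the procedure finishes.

pivot = 1; lo=0, mid=0, hi=7
a[mid]=-1<1: swap a[0],a[0]; lo=1,mid=1 → -1 1 0 3 -2 6 4 -3
a[mid]=1=1: mid=2
a[mid]=0<1: swap a[1],a[2]; lo=2,mid=3 → -1 0 1 3 -2 6 4 -3
a[mid]=3>1: swap a[3],a[7]; hi=6 → -1 0 1 -3 -2 6 4 3
a[mid]=-3<1: swap a[2],a[3]; lo=3,mid=4 → -1 0 -3 1 -2 6 4 3
a[mid]=-2<1: swap a[3],a[4]; lo=4,mid=5 → -1 0 -3 -2 1 6 4 3
a[mid]=6>1: swap a[5],a[6]; hi=5 → -1 0 -3 -2 1 4 6 3
a[mid]=4>1: swap a[5],a[5]; hi=4 → -1 0 -3 -2 1 4 6 3
end: lo=4, hi=4; a = -1 0 -3 -2 1 4 6 3

-1 0 -3 -2 1 4 6 3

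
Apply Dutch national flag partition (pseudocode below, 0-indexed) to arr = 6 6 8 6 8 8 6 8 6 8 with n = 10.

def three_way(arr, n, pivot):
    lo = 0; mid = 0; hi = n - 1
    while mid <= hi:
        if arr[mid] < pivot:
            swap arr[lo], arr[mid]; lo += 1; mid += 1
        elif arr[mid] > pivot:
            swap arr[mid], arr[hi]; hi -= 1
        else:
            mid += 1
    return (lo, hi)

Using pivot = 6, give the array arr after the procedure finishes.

6 6 6 6 6 8 8 8 8 8

pivot = 6; lo=0, mid=0, hi=9
arr[mid]=6=6: mid=1
arr[mid]=6=6: mid=2
arr[mid]=8>6: swap arr[2],arr[9]; hi=8 → 6 6 8 6 8 8 6 8 6 8
arr[mid]=8>6: swap arr[2],arr[8]; hi=7 → 6 6 6 6 8 8 6 8 8 8
arr[mid]=6=6: mid=3
arr[mid]=6=6: mid=4
arr[mid]=8>6: swap arr[4],arr[7]; hi=6 → 6 6 6 6 8 8 6 8 8 8
arr[mid]=8>6: swap arr[4],arr[6]; hi=5 → 6 6 6 6 6 8 8 8 8 8
arr[mid]=6=6: mid=5
arr[mid]=8>6: swap arr[5],arr[5]; hi=4 → 6 6 6 6 6 8 8 8 8 8
end: lo=0, hi=4; arr = 6 6 6 6 6 8 8 8 8 8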